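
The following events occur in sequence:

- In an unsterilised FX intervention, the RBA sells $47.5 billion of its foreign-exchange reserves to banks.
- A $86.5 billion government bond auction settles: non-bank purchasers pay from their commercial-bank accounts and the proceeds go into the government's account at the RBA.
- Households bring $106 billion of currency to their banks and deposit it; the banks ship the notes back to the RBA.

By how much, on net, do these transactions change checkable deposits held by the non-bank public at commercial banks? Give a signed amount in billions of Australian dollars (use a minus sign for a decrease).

FX sale $47.5 billion: the counterparty is a bank, so public deposits are unchanged → 0.
Government account inflow $86.5 billion: non-bank counterparties' bank balances fall → −$86.5B.
Currency deposit $106 billion: non-bank counterparties' bank balances rise → +$106B.
Net: 0 − 86.5 + 106 = +$19.5 billion.

+$19.5 billion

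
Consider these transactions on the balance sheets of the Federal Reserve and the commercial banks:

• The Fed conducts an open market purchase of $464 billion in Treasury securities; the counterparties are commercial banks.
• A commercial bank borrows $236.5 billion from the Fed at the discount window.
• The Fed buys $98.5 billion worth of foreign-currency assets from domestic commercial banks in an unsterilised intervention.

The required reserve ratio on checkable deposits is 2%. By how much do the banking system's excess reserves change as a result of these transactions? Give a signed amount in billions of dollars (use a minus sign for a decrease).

+$799 billion

OMO purchase (from banks) $464 billion: reserves +$464B, deposits 0.
Discount-window loan $236.5 billion: reserves +$236.5B, deposits 0.
FX purchase $98.5 billion: reserves +$98.5B, deposits 0.
Totals: Δreserves = +$799B, Δdeposits = 0.
Δrequired reserves = 2% × 0 = 0.
Δexcess reserves = Δreserves − Δrequired = +$799B − (0) = +$799 billion.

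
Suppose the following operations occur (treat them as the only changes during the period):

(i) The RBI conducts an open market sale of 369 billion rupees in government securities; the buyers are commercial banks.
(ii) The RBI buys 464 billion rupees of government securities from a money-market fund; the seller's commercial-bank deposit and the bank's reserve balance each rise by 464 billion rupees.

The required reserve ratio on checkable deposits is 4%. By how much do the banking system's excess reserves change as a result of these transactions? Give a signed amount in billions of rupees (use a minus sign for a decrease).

+76.44 billion

OMO sale (to banks) 369 billion rupees: reserves −369B, deposits 0.
Asset purchase (from non-banks) 464 billion rupees: reserves +464B, deposits +464B.
Totals: Δreserves = +95B, Δdeposits = +464B.
Δrequired reserves = 4% × +464B = +18.56B.
Δexcess reserves = Δreserves − Δrequired = +95B − (+18.56B) = +76.44 billion.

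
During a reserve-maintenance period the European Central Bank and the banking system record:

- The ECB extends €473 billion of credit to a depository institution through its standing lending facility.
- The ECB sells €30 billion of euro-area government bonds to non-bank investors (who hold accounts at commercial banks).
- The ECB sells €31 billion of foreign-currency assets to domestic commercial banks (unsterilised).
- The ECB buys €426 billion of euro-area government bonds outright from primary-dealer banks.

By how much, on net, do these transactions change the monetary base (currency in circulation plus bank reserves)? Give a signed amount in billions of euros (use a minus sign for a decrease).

+€838 billion

ECB balance sheet:
  Assets:      Securities +€396B, Loans to banks +€473B, Foreign assets −€31B
  Liabilities: Bank reserves +€838B
Commercial banking system:
  Assets:      Reserves at CB +€838B, Securities −€426B, Foreign assets +€31B
  Liabilities: Checkable deposits −€30B, Borrowings from CB +€473B
Monetary base = currency + reserves: 0 + (+€838B) = +€838 billion.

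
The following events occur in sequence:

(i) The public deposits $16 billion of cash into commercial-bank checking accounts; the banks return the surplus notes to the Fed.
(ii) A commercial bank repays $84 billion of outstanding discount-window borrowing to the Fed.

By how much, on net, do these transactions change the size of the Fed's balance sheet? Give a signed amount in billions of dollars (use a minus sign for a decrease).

-$84 billion

Currency deposit $16 billion: only the composition of liabilities changes → 0.
Discount-window repayment $84 billion: a Fed asset is shed → −$84B.
Net: 0 − 84 = -$84 billion.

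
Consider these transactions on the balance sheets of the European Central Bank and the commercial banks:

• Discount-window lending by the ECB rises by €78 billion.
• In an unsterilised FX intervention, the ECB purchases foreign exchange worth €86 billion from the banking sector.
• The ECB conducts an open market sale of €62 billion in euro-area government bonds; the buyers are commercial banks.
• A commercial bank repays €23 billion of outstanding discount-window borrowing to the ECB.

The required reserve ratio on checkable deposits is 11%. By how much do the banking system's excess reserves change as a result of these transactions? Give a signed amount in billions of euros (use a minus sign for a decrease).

+€79 billion

Discount-window loan €78 billion: reserves +€78B, deposits 0.
FX purchase €86 billion: reserves +€86B, deposits 0.
OMO sale (to banks) €62 billion: reserves −€62B, deposits 0.
Discount-window repayment €23 billion: reserves −€23B, deposits 0.
Totals: Δreserves = +€79B, Δdeposits = 0.
Δrequired reserves = 11% × 0 = 0.
Δexcess reserves = Δreserves − Δrequired = +€79B − (0) = +€79 billion.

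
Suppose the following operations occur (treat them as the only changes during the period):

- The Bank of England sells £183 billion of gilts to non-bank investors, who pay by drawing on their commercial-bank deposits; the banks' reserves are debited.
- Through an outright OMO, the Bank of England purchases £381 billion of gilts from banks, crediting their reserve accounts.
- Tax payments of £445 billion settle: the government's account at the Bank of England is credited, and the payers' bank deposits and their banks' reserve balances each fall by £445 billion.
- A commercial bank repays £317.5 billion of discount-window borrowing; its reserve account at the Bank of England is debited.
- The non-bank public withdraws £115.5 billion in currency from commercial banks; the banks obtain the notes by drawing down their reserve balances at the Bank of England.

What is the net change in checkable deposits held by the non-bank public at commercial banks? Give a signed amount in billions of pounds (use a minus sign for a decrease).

-£743.5 billion

Asset sale (to non-banks) £183 billion: non-bank counterparties' bank balances fall → −£183B.
OMO purchase (from banks) £381 billion: the counterparty is a bank, so public deposits are unchanged → 0.
Government account inflow £445 billion: non-bank counterparties' bank balances fall → −£445B.
Discount-window repayment £317.5 billion: the counterparty is a bank, so public deposits are unchanged → 0.
Currency withdrawal £115.5 billion: non-bank counterparties' bank balances fall → −£115.5B.
Net: −183 + 0 − 445 + 0 − 115.5 = -£743.5 billion.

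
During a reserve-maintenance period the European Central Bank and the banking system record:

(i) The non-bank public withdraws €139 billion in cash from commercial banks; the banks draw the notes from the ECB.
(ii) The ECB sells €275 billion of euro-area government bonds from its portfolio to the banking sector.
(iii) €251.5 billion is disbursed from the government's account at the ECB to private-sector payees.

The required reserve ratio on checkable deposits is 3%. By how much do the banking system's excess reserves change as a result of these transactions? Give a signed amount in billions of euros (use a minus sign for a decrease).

Currency withdrawal €139 billion: reserves −€139B, deposits −€139B.
OMO sale (to banks) €275 billion: reserves −€275B, deposits 0.
Government spending €251.5 billion: reserves +€251.5B, deposits +€251.5B.
Totals: Δreserves = −€162.5B, Δdeposits = +€112.5B.
Δrequired reserves = 3% × +€112.5B = +€3.375B.
Δexcess reserves = Δreserves − Δrequired = −€162.5B − (+€3.375B) = -€165.875 billion.

-€165.875 billion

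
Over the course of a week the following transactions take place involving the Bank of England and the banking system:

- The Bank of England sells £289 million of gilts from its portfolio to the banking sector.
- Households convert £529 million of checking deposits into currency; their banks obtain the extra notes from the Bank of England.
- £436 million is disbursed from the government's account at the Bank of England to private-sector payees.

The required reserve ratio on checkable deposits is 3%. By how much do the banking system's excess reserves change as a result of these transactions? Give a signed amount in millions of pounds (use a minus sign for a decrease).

-£379.21 million

OMO sale (to banks) £289 million: reserves −£289M, deposits 0.
Currency withdrawal £529 million: reserves −£529M, deposits −£529M.
Government spending £436 million: reserves +£436M, deposits +£436M.
Totals: Δreserves = −£382M, Δdeposits = −£93M.
Δrequired reserves = 3% × −£93M = −£2.79M.
Δexcess reserves = Δreserves − Δrequired = −£382M − (−£2.79M) = -£379.21 million.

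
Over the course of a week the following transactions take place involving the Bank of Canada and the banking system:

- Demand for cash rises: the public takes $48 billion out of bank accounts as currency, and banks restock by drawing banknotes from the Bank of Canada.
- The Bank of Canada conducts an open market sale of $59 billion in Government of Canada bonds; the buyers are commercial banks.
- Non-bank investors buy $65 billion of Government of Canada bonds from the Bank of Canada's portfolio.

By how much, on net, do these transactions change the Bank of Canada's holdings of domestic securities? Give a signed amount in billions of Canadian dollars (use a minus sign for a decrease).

-$124 billion

Bank of Canada balance sheet:
  Assets:      Securities −$124B
  Liabilities: Bank reserves −$172B, Currency in circulation +$48B
Commercial banking system:
  Assets:      Reserves at CB −$172B, Securities +$59B
  Liabilities: Checkable deposits −$113B
So the change in the Bank of Canada's holdings of domestic securities is -$124 billion.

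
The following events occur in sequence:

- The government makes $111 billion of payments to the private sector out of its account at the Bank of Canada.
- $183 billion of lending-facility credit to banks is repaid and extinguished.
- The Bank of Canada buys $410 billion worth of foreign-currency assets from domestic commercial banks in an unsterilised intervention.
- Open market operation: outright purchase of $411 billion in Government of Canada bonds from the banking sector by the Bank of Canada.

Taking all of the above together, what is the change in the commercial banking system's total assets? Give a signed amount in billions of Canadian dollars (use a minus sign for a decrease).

Bank of Canada balance sheet:
  Assets:      Securities +$411B, Loans to banks −$183B, Foreign assets +$410B
  Liabilities: Bank reserves +$749B, Government deposits −$111B
Commercial banking system:
  Assets:      Reserves at CB +$749B, Securities −$411B, Foreign assets −$410B
  Liabilities: Checkable deposits +$111B, Borrowings from CB −$183B
Change in total bank assets = -$72 billion.

-$72 billion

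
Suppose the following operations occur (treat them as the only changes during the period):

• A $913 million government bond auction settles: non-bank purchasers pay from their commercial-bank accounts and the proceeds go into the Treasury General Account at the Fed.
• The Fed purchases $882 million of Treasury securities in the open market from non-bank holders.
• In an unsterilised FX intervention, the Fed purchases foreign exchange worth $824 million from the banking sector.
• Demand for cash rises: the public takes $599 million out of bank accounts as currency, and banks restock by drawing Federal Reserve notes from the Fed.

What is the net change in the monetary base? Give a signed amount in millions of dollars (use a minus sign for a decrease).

+$793 million

Government account inflow $913 million: reserves shift to a non-base liability → −$913M.
Asset purchase (from non-banks) $882 million: Fed balance sheet expands → +$882M.
FX purchase $824 million: Fed balance sheet expands → +$824M.
Currency withdrawal $599 million: just a shift between currency and reserves — both are base money → 0.
Net: −913 + 882 + 824 + 0 = +$793 million.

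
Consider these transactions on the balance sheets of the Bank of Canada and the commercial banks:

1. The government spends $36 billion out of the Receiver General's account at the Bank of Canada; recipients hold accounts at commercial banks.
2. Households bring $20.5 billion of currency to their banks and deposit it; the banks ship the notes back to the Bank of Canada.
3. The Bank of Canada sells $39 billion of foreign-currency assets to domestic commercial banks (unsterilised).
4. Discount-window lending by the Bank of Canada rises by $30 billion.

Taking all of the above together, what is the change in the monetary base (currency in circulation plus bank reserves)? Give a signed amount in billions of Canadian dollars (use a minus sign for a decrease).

+$27 billion

Bank of Canada balance sheet:
  Assets:      Loans to banks +$30B, Foreign assets −$39B
  Liabilities: Bank reserves +$47.5B, Currency in circulation −$20.5B, Government deposits −$36B
Commercial banking system:
  Assets:      Reserves at CB +$47.5B, Foreign assets +$39B
  Liabilities: Checkable deposits +$56.5B, Borrowings from CB +$30B
Monetary base = currency + reserves: −$20.5B + (+$47.5B) = +$27 billion.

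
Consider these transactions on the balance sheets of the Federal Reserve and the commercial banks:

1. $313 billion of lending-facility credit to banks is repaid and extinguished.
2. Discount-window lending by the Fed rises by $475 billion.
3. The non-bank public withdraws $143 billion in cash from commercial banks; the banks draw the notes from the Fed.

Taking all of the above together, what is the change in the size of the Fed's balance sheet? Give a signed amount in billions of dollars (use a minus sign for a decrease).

Discount-window repayment $313 billion: a Fed asset is shed → −$313B.
Discount-window loan $475 billion: a Fed asset is acquired → +$475B.
Currency withdrawal $143 billion: only the composition of liabilities changes → 0.
Net: −313 + 475 + 0 = +$162 billion.

+$162 billion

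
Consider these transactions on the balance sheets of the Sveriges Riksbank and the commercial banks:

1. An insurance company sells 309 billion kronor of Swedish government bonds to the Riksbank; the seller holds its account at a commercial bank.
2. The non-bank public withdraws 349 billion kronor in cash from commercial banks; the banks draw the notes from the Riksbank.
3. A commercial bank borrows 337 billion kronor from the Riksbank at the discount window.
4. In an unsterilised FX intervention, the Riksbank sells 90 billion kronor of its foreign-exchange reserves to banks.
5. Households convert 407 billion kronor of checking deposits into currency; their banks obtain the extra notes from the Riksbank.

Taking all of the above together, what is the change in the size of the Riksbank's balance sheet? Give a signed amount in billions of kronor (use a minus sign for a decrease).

Asset purchase (from non-banks) 309 billion kronor: a Riksbank asset is acquired → +309B.
Currency withdrawal 349 billion kronor: only the composition of liabilities changes → 0.
Discount-window loan 337 billion kronor: a Riksbank asset is acquired → +337B.
FX sale 90 billion kronor: a Riksbank asset is shed → −90B.
Currency withdrawal 407 billion kronor: only the composition of liabilities changes → 0.
Net: 309 + 0 + 337 − 90 + 0 = +556 billion.

+556 billion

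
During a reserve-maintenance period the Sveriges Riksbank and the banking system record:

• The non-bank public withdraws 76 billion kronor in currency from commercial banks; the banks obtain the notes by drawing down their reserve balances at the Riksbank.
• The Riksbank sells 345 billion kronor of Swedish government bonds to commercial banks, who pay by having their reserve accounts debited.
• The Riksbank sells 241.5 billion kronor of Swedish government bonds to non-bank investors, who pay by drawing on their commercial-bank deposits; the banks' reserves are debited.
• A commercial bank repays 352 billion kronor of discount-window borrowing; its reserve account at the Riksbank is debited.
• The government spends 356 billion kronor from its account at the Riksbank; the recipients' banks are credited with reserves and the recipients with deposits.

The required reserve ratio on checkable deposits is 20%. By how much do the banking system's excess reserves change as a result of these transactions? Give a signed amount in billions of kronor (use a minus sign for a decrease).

Currency withdrawal 76 billion kronor: reserves −76B, deposits −76B.
OMO sale (to banks) 345 billion kronor: reserves −345B, deposits 0.
Asset sale (to non-banks) 241.5 billion kronor: reserves −241.5B, deposits −241.5B.
Discount-window repayment 352 billion kronor: reserves −352B, deposits 0.
Government spending 356 billion kronor: reserves +356B, deposits +356B.
Totals: Δreserves = −658.5B, Δdeposits = +38.5B.
Δrequired reserves = 20% × +38.5B = +7.7B.
Δexcess reserves = Δreserves − Δrequired = −658.5B − (+7.7B) = -666.2 billion.

-666.2 billion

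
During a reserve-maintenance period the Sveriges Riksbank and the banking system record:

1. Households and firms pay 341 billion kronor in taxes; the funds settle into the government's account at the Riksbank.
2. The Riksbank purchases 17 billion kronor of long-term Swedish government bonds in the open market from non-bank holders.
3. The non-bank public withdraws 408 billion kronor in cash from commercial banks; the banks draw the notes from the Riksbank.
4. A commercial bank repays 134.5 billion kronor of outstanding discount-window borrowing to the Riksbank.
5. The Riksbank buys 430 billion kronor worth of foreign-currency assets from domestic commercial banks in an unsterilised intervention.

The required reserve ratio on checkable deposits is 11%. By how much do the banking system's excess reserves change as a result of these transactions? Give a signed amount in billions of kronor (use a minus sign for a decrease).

-355.98 billion

Government account inflow 341 billion kronor: reserves −341B, deposits −341B.
Asset purchase (from non-banks) 17 billion kronor: reserves +17B, deposits +17B.
Currency withdrawal 408 billion kronor: reserves −408B, deposits −408B.
Discount-window repayment 134.5 billion kronor: reserves −134.5B, deposits 0.
FX purchase 430 billion kronor: reserves +430B, deposits 0.
Totals: Δreserves = −436.5B, Δdeposits = −732B.
Δrequired reserves = 11% × −732B = −80.52B.
Δexcess reserves = Δreserves − Δrequired = −436.5B − (−80.52B) = -355.98 billion.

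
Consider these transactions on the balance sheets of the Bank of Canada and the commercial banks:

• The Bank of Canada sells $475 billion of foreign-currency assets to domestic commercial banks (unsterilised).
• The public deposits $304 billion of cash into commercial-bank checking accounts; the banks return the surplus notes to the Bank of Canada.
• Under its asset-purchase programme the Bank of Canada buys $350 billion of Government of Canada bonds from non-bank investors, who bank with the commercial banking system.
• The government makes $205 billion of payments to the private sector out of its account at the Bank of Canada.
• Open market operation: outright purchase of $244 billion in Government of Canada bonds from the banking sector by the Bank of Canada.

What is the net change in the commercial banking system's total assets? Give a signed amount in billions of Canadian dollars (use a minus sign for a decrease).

+$859 billion

FX sale $475 billion: just an asset swap on bank balance sheets → 0.
Currency deposit $304 billion: bank balance sheets expand → +$304B.
Asset purchase (from non-banks) $350 billion: bank balance sheets expand → +$350B.
Government spending $205 billion: bank balance sheets expand → +$205B.
OMO purchase (from banks) $244 billion: just an asset swap on bank balance sheets → 0.
Net: 0 + 304 + 350 + 205 + 0 = +$859 billion.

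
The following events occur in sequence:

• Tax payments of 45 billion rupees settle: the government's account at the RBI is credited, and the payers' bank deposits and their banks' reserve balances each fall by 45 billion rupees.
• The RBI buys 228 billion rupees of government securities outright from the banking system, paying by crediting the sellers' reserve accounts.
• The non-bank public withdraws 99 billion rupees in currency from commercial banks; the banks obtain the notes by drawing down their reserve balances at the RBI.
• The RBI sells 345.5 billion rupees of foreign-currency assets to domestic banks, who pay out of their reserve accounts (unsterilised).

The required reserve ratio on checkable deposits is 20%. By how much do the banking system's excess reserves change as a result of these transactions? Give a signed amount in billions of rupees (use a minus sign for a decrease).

Government account inflow 45 billion rupees: reserves −45B, deposits −45B.
OMO purchase (from banks) 228 billion rupees: reserves +228B, deposits 0.
Currency withdrawal 99 billion rupees: reserves −99B, deposits −99B.
FX sale 345.5 billion rupees: reserves −345.5B, deposits 0.
Totals: Δreserves = −261.5B, Δdeposits = −144B.
Δrequired reserves = 20% × −144B = −28.8B.
Δexcess reserves = Δreserves − Δrequired = −261.5B − (−28.8B) = -232.7 billion.

-232.7 billion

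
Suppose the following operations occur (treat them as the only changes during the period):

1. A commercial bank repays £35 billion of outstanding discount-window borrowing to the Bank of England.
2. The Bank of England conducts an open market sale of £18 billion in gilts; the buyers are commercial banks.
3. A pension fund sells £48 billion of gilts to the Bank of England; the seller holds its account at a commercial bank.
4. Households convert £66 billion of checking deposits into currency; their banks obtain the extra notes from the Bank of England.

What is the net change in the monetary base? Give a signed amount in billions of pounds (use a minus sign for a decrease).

-£5 billion

Discount-window repayment £35 billion: Bank of England balance sheet contracts → −£35B.
OMO sale (to banks) £18 billion: Bank of England balance sheet contracts → −£18B.
Asset purchase (from non-banks) £48 billion: Bank of England balance sheet expands → +£48B.
Currency withdrawal £66 billion: just a shift between currency and reserves — both are base money → 0.
Net: −35 − 18 + 48 + 0 = -£5 billion.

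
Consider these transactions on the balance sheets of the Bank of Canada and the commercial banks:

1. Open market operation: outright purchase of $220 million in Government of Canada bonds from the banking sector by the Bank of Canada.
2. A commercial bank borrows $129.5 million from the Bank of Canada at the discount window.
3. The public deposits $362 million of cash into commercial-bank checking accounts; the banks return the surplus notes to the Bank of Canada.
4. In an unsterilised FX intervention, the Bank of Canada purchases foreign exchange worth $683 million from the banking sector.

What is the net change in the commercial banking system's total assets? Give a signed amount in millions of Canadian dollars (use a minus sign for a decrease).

OMO purchase (from banks) $220 million: just an asset swap on bank balance sheets → 0.
Discount-window loan $129.5 million: bank balance sheets expand → +$129.5M.
Currency deposit $362 million: bank balance sheets expand → +$362M.
FX purchase $683 million: just an asset swap on bank balance sheets → 0.
Net: 0 + 129.5 + 362 + 0 = +$491.5 million.

+$491.5 million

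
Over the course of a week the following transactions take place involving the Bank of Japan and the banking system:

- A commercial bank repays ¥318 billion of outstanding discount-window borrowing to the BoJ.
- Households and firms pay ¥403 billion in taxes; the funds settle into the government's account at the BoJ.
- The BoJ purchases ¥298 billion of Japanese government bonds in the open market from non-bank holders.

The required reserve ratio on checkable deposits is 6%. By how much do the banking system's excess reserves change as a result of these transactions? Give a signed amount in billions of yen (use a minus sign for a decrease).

Discount-window repayment ¥318 billion: reserves −¥318B, deposits 0.
Government account inflow ¥403 billion: reserves −¥403B, deposits −¥403B.
Asset purchase (from non-banks) ¥298 billion: reserves +¥298B, deposits +¥298B.
Totals: Δreserves = −¥423B, Δdeposits = −¥105B.
Δrequired reserves = 6% × −¥105B = −¥6.3B.
Δexcess reserves = Δreserves − Δrequired = −¥423B − (−¥6.3B) = -¥416.7 billion.

-¥416.7 billion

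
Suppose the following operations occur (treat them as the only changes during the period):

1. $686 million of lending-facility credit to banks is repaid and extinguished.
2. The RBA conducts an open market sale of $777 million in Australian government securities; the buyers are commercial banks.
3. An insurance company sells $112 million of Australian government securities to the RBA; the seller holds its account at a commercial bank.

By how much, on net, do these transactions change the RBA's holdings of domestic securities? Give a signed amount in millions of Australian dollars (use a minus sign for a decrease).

Discount-window repayment $686 million: the RBA's securities portfolio is untouched → 0.
OMO sale (to banks) $777 million: securities removed from the RBA's portfolio → −$777M.
Asset purchase (from non-banks) $112 million: securities added to the RBA's portfolio → +$112M.
Net: 0 − 777 + 112 = -$665 million.

-$665 million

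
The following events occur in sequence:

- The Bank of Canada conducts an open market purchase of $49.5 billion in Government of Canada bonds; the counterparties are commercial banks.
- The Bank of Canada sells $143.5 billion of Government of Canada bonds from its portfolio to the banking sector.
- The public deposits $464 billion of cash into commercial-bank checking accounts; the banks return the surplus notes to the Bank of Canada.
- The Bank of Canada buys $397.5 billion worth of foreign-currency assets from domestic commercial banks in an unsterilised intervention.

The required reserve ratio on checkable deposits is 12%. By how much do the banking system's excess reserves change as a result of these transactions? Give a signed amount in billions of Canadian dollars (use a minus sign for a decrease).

OMO purchase (from banks) $49.5 billion: reserves +$49.5B, deposits 0.
OMO sale (to banks) $143.5 billion: reserves −$143.5B, deposits 0.
Currency deposit $464 billion: reserves +$464B, deposits +$464B.
FX purchase $397.5 billion: reserves +$397.5B, deposits 0.
Totals: Δreserves = +$767.5B, Δdeposits = +$464B.
Δrequired reserves = 12% × +$464B = +$55.68B.
Δexcess reserves = Δreserves − Δrequired = +$767.5B − (+$55.68B) = +$711.82 billion.

+$711.82 billion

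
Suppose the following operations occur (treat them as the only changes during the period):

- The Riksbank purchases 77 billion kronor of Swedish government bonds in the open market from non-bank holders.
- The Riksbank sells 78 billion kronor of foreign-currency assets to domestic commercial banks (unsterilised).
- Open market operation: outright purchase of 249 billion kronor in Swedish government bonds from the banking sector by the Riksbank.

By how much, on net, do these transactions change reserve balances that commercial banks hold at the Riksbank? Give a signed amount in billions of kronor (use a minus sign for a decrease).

Riksbank balance sheet:
  Assets:      Securities +326B, Foreign assets −78B
  Liabilities: Bank reserves +248B
Commercial banking system:
  Assets:      Reserves at CB +248B, Securities −249B, Foreign assets +78B
  Liabilities: Checkable deposits +77B
So the change in reserve balances that commercial banks hold at the Riksbank is +248 billion.

+248 billion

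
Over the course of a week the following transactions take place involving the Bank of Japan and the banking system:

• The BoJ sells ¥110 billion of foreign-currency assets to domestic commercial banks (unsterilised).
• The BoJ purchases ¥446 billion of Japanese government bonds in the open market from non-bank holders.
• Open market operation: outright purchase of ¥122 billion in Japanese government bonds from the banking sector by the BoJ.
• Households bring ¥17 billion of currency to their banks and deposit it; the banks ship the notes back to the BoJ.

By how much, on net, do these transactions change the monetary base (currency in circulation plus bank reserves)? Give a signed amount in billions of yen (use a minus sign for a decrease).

BoJ balance sheet:
  Assets:      Securities +¥568B, Foreign assets −¥110B
  Liabilities: Bank reserves +¥475B, Currency in circulation −¥17B
Monetary base = currency + reserves: −¥17B + (+¥475B) = +¥458 billion.

+¥458 billion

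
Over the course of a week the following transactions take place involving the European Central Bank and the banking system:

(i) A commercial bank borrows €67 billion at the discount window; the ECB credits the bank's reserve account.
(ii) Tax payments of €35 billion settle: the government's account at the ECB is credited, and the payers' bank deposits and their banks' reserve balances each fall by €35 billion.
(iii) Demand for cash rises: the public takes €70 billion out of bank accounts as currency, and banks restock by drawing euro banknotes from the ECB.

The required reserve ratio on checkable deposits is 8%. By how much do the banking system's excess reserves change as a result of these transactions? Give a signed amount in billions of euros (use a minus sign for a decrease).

Discount-window loan €67 billion: reserves +€67B, deposits 0.
Government account inflow €35 billion: reserves −€35B, deposits −€35B.
Currency withdrawal €70 billion: reserves −€70B, deposits −€70B.
Totals: Δreserves = −€38B, Δdeposits = −€105B.
Δrequired reserves = 8% × −€105B = −€8.4B.
Δexcess reserves = Δreserves − Δrequired = −€38B − (−€8.4B) = -€29.6 billion.

-€29.6 billion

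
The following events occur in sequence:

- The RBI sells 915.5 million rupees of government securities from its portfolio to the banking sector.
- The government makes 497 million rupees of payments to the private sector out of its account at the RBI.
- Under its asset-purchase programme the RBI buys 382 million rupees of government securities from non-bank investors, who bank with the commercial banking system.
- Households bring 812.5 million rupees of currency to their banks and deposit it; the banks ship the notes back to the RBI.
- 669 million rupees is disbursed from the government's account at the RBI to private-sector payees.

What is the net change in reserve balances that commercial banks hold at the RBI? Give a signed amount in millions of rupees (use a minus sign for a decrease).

+1445 million

RBI balance sheet:
  Assets:      Securities −533.5M
  Liabilities: Bank reserves +1445M, Currency in circulation −812.5M, Government deposits −1166M
So the change in reserve balances that commercial banks hold at the RBI is +1445 million.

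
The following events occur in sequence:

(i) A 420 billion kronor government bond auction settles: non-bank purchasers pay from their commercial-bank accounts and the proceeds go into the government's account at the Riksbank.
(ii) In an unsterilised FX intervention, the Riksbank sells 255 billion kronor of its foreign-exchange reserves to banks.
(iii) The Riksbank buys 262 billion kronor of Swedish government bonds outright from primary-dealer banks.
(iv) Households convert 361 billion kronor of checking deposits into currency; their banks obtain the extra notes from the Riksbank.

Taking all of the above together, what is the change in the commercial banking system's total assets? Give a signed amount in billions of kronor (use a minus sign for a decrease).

Government account inflow 420 billion kronor: bank balance sheets shrink → −420B.
FX sale 255 billion kronor: just an asset swap on bank balance sheets → 0.
OMO purchase (from banks) 262 billion kronor: just an asset swap on bank balance sheets → 0.
Currency withdrawal 361 billion kronor: bank balance sheets shrink → −361B.
Net: −420 + 0 + 0 − 361 = -781 billion.

-781 billion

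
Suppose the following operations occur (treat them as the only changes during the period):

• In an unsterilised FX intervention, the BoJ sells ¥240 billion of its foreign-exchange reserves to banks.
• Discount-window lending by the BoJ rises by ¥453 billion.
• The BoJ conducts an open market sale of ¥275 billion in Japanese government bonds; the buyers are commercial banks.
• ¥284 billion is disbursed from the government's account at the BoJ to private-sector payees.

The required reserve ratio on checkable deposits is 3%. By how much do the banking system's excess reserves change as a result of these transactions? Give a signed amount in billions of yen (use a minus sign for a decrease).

+¥213.48 billion

FX sale ¥240 billion: reserves −¥240B, deposits 0.
Discount-window loan ¥453 billion: reserves +¥453B, deposits 0.
OMO sale (to banks) ¥275 billion: reserves −¥275B, deposits 0.
Government spending ¥284 billion: reserves +¥284B, deposits +¥284B.
Totals: Δreserves = +¥222B, Δdeposits = +¥284B.
Δrequired reserves = 3% × +¥284B = +¥8.52B.
Δexcess reserves = Δreserves − Δrequired = +¥222B − (+¥8.52B) = +¥213.48 billion.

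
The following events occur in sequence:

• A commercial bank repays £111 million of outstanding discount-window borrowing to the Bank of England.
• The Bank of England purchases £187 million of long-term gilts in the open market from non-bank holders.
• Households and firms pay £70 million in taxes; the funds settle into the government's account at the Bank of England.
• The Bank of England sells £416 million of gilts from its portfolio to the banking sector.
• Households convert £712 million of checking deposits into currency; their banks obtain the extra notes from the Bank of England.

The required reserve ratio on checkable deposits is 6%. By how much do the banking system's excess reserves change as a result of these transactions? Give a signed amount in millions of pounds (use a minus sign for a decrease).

Discount-window repayment £111 million: reserves −£111M, deposits 0.
Asset purchase (from non-banks) £187 million: reserves +£187M, deposits +£187M.
Government account inflow £70 million: reserves −£70M, deposits −£70M.
OMO sale (to banks) £416 million: reserves −£416M, deposits 0.
Currency withdrawal £712 million: reserves −£712M, deposits −£712M.
Totals: Δreserves = −£1122M, Δdeposits = −£595M.
Δrequired reserves = 6% × −£595M = −£35.7M.
Δexcess reserves = Δreserves − Δrequired = −£1122M − (−£35.7M) = -£1086.3 million.

-£1086.3 million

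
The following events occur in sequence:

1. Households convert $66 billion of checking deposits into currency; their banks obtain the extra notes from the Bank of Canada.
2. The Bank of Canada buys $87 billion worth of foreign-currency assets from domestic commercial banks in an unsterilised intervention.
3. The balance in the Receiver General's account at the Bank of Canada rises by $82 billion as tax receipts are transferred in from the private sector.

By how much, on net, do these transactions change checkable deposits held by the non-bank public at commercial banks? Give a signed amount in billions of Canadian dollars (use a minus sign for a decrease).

-$148 billion

Bank of Canada balance sheet:
  Assets:      Foreign assets +$87B
  Liabilities: Bank reserves −$61B, Currency in circulation +$66B, Government deposits +$82B
Commercial banking system:
  Assets:      Reserves at CB −$61B, Foreign assets −$87B
  Liabilities: Checkable deposits −$148B
So the change in checkable deposits held by the non-bank public at commercial banks is -$148 billion.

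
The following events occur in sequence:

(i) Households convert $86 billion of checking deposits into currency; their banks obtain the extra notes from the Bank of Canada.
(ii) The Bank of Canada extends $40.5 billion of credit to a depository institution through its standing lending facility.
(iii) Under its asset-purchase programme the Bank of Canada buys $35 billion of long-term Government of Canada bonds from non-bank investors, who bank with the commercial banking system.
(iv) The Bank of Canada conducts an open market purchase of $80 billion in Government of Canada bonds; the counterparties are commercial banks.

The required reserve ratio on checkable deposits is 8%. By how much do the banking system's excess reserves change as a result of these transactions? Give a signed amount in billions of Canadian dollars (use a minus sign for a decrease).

Currency withdrawal $86 billion: reserves −$86B, deposits −$86B.
Discount-window loan $40.5 billion: reserves +$40.5B, deposits 0.
Asset purchase (from non-banks) $35 billion: reserves +$35B, deposits +$35B.
OMO purchase (from banks) $80 billion: reserves +$80B, deposits 0.
Totals: Δreserves = +$69.5B, Δdeposits = −$51B.
Δrequired reserves = 8% × −$51B = −$4.08B.
Δexcess reserves = Δreserves − Δrequired = +$69.5B − (−$4.08B) = +$73.58 billion.

+$73.58 billion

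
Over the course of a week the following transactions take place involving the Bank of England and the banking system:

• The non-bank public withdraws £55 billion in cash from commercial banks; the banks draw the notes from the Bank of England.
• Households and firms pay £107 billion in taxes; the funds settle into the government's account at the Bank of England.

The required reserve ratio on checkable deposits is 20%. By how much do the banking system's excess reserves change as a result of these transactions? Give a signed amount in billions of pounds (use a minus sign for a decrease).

Currency withdrawal £55 billion: reserves −£55B, deposits −£55B.
Government account inflow £107 billion: reserves −£107B, deposits −£107B.
Totals: Δreserves = −£162B, Δdeposits = −£162B.
Δrequired reserves = 20% × −£162B = −£32.4B.
Δexcess reserves = Δreserves − Δrequired = −£162B − (−£32.4B) = -£129.6 billion.

-£129.6 billion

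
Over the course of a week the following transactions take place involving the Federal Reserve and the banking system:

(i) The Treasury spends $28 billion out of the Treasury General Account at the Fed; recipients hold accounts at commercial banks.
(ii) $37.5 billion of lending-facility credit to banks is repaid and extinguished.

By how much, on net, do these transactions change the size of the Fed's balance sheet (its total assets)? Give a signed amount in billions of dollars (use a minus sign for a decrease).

Government spending $28 billion: only the composition of liabilities changes → 0.
Discount-window repayment $37.5 billion: a Fed asset is shed → −$37.5B.
Net: 0 − 37.5 = -$37.5 billion.

-$37.5 billion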